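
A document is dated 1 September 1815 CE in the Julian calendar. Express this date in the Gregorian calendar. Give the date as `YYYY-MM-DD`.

At this point the Julian calendar is 12 days behind the Gregorian.
1 September 1815 Julian + 12 days → 13 September 1815 Gregorian.

1815-09-13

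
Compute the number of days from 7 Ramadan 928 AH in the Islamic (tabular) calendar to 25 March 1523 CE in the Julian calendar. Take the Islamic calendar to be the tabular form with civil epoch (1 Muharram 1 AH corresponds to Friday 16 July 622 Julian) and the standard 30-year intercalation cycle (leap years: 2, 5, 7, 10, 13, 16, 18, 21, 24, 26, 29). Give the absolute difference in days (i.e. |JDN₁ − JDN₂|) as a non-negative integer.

JDN of the first date = 2277180.
JDN of the second date = 2277417.
|2277417 − 2277180| = 237.

237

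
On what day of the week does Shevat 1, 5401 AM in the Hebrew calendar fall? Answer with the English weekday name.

Saturday

In the Gregorian calendar this is 12 January 1641 (JDN 2320435).
2320435 ≡ 5 (mod 7); counting from Monday = 0 gives Saturday.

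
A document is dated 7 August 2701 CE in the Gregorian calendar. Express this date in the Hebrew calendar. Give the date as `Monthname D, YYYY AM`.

Both dates share Julian Day Number 2707798; in the Hebrew calendar that is 10 Av 6461 AM.

Av 10, 6461 AM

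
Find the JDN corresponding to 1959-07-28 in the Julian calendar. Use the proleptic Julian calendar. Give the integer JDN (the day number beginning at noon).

In the Gregorian calendar the same day is 10 August 1959.
JDN 2451545 is 1 January 2000 CE (Gregorian); the target day is −14754 days from there, so JDN = 2436791.

2436791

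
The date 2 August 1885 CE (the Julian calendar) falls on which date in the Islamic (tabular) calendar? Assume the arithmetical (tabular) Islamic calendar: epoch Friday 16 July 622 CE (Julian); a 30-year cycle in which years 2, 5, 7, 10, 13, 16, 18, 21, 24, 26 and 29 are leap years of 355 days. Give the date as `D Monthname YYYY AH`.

3 Dhu al-Qa'dah 1302 AH

Julian Day Number of the source date = 2409768.
Converting JDN 2409768 to the tabular Islamic calendar gives 3 Dhu al-Qa'dah 1302 AH.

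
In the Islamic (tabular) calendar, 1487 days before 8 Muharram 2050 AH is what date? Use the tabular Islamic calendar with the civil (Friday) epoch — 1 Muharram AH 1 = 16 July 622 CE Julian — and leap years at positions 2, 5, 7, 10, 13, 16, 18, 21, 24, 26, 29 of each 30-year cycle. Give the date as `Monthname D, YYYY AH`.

Counting 1487 days back from JDN 2674544 reaches JDN 2673057, which is Shawwal 27, 2045 AH.

Shawwal 27, 2045 AH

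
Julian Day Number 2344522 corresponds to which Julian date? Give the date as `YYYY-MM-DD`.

1706-12-14

The Gregorian equivalent of JDN 2344522 is 25 December 1706.
In the Julian calendar that day is 1706-12-14.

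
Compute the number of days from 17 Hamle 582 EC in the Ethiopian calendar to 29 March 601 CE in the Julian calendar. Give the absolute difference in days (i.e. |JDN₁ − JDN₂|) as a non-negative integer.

JDN of the first date = 1936747.
JDN of the second date = 1940661.
|1940661 − 1936747| = 3914.

3914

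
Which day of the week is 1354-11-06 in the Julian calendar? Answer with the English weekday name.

Equivalently 14 November 1354 Gregorian, JDN 2215916.
2215916 ≡ 3 (mod 7); counting from Monday = 0 gives Thursday.

Thursday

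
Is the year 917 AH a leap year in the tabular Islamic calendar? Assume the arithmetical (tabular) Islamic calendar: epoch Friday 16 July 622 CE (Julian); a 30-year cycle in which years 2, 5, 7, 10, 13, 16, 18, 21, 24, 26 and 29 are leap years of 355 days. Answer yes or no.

Year 917 AH is year 17 of its 30-year cycle; leap positions are 2, 5, 7, 10, 13, 16, 18, 21, 24, 26, 29, so it is a common year (354 days).

no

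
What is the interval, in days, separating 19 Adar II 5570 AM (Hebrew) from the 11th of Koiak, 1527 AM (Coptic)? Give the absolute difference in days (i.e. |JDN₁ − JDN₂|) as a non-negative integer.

JDN of the first date = 2382232.
JDN of the second date = 2382501.
|2382501 − 2382232| = 269.

269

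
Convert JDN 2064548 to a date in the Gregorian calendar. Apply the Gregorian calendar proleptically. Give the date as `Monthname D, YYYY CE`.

June 9, 940 CE

JDN 2451545 is 1 Jan 2000; 2064548 is −386997 days from there.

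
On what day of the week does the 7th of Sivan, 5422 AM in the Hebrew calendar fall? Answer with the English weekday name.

Thursday

This is JDN 2328238 (25 May 1662 Gregorian).
Since JDN mod 7 = 3 (0 = Monday), the day is Thursday.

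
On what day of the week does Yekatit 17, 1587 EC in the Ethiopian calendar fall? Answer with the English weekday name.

Equivalently 21 February 1595 Gregorian, JDN 2303673.
JDN 2303673 mod 7 = 1, and JDN 0 was a Monday, so this is a Tuesday.

Tuesday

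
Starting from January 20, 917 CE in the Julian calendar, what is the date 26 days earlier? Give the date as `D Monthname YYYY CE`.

The starting date is JDN 2056012; 2056012 − 26 = 2055986.
JDN 2055986 corresponds to 25 December 916 CE.

25 December 916 CE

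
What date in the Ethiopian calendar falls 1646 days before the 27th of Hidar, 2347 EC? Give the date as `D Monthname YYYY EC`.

The starting date is JDN 2581183; 2581183 − 1646 = 2579537.
JDN 2579537 corresponds to 27 Ginbot 2342 EC.

27 Ginbot 2342 EC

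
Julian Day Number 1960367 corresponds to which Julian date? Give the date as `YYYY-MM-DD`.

JDN 1960367 is 15 March 655 in the proleptic Gregorian calendar.
In the Julian calendar that day is 0655-03-12.

0655-03-12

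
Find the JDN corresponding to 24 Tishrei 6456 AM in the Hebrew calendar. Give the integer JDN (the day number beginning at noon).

2705685

Equivalently 24 October 2695 (Gregorian).
JDN 2451545 is 1 January 2000 CE (Gregorian); the target day is +254140 days from there, so JDN = 2705685.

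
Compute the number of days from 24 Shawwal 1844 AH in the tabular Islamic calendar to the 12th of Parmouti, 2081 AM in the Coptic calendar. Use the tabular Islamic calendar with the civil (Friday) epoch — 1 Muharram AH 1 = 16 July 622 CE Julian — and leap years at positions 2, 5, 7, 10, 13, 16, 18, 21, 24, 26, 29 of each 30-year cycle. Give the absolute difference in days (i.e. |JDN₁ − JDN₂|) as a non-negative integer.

16856

JDN of the first date = 2601827.
JDN of the second date = 2584971.
|2584971 − 2601827| = 16856.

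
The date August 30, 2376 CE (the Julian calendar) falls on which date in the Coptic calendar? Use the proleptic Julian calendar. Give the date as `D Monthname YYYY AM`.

Both dates share Julian Day Number 2589134; in the Coptic calendar that is 2 Thout 2093 AM.

2 Thout 2093 AM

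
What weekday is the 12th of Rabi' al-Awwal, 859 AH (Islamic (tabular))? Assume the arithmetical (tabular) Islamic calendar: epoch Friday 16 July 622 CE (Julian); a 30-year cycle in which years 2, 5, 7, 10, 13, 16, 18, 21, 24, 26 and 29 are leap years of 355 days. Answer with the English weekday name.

In the proleptic Gregorian calendar this is 11 March 1455 (JDN 2252557).
2252557 ≡ 6 (mod 7); counting from Monday = 0 gives Sunday.

Sunday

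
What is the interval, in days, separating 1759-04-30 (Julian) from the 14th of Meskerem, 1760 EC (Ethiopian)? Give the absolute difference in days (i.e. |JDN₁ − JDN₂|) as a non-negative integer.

First date → JDN 2363652; second date → JDN 2366709.
The interval is |2363652 − 2366709| = 3057 days.

3057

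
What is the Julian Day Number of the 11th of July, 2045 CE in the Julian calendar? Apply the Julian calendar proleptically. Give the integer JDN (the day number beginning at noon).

Equivalently 24 July 2045 (Gregorian).
JDN 2451545 is 1 January 2000 CE (Gregorian); the target day is +16641 days from there, so JDN = 2468186.

2468186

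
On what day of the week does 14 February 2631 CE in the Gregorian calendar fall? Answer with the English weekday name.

Since JDN mod 7 = 0 (0 = Monday), the day is Monday.

Monday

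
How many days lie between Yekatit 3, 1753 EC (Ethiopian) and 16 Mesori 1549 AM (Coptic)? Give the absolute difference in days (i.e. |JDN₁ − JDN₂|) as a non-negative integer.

26491

First date → JDN 2364291; second date → JDN 2390782.
The interval is |2364291 − 2390782| = 26491 days.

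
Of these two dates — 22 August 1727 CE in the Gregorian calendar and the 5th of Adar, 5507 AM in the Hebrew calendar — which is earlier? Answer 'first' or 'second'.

First date → JDN 2352067; second date → JDN 2359184.
JDN 2352067 < JDN 2359184, so the first date is earlier.

first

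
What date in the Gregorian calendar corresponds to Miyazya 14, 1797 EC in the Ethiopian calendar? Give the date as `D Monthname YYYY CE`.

Both dates share Julian Day Number 2380433; in the Gregorian calendar that is 21 April 1805 CE.

21 April 1805 CE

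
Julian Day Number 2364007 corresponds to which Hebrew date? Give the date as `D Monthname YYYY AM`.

The Gregorian equivalent of JDN 2364007 is 30 April 1760.
In the Hebrew calendar that day is 14 Iyar 5520 AM.

14 Iyar 5520 AM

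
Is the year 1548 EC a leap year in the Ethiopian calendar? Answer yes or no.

1548 mod 4 = 0; in the Ethiopian calendar a year is leap when year mod 4 = 3, so it is a common year.

no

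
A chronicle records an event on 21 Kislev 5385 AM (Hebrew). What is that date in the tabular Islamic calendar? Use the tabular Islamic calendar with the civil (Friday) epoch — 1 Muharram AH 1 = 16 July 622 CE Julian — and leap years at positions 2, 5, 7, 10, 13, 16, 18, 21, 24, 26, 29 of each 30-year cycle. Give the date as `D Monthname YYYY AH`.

20 Safar 1034 AH

Both dates share Julian Day Number 2314550; in the tabular Islamic calendar that is 20 Safar 1034 AH.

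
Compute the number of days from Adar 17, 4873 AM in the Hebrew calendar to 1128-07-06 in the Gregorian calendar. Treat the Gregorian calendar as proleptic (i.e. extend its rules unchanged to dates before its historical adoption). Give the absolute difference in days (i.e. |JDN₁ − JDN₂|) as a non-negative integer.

First date → JDN 2127647; second date → JDN 2133240.
The interval is |2127647 − 2133240| = 5593 days.

5593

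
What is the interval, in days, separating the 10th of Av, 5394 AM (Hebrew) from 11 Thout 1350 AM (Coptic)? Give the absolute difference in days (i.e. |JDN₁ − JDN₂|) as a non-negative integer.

First date → JDN 2318082; second date → JDN 2317762.
The interval is |2318082 − 2317762| = 320 days.

320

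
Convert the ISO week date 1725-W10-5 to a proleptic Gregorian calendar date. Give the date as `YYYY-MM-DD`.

ISO week 1 of 1725 is the week containing the first Thursday of 1725.
Week 10, day 5 (Friday) lands on 1725-03-09.

1725-03-09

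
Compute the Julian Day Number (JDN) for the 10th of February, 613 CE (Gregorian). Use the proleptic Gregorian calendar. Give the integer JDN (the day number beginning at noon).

JDN 2299161 is 15 October 1582 CE (Gregorian); the target day is −354167 days from there, so JDN = 1944994.

1944994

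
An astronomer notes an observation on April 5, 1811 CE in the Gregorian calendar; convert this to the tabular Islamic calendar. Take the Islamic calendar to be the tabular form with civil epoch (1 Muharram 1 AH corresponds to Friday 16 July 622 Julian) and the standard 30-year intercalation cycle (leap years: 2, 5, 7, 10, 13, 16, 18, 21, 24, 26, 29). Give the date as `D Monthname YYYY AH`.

Both dates share Julian Day Number 2382608; in the tabular Islamic calendar that is 11 Rabi' al-Awwal 1226 AH.

11 Rabi' al-Awwal 1226 AH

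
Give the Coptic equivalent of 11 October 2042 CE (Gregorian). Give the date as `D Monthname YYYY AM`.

Both dates share Julian Day Number 2467169; in the Coptic calendar that is 1 Paopi 1759 AM.

1 Paopi 1759 AM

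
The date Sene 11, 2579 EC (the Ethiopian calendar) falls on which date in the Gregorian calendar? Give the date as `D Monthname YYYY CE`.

22 June 2587 CE

Julian Day Number of the source date = 2666115.
Converting JDN 2666115 to the Gregorian calendar gives 22 June 2587 CE.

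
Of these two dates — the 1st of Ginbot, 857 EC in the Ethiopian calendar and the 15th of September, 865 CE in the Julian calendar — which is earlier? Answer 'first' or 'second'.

first

Converting both to JDN: 2037115 vs 2037257; the smaller is the first.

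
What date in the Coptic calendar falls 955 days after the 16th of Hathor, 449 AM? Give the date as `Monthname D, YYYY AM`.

Counting 955 days forward from JDN 1988737 reaches JDN 1989692, which is Epip 1, 451 AM.

Epip 1, 451 AM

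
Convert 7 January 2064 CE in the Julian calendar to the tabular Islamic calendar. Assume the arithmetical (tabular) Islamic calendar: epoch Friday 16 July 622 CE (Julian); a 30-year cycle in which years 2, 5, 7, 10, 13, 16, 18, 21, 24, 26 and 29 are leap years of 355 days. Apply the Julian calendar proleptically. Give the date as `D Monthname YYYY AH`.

1 Shawwal 1486 AH

Julian Day Number of the source date = 2474940.
Converting JDN 2474940 to the tabular Islamic calendar gives 1 Shawwal 1486 AH.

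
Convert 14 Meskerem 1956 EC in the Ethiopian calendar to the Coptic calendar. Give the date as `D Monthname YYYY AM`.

14 Thout 1680 AM

The source date corresponds to 25 September 1963 in the Gregorian calendar (JDN 2438298).
That day falls on 14 Thout 1680 AM in the Coptic calendar.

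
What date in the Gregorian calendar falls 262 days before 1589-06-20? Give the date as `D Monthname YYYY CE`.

JDN of 1589-06-20 = 2301601.
2301601 − 262 = 2301339.
JDN 2301339 in the Gregorian calendar is 1 October 1588 CE.

1 October 1588 CE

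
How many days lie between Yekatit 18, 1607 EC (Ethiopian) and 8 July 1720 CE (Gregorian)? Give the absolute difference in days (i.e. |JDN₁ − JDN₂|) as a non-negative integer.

First date → JDN 2310979; second date → JDN 2349466.
The interval is |2310979 − 2349466| = 38487 days.

38487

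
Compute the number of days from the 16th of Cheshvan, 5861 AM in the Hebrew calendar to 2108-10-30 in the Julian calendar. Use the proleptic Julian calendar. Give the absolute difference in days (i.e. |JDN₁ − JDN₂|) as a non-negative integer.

First date → JDN 2488391; second date → JDN 2491308.
The interval is |2488391 − 2491308| = 2917 days.

2917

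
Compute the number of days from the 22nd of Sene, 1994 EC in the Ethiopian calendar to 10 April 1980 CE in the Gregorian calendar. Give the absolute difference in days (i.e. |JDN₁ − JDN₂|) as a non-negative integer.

8115

JDN of the first date = 2452455.
JDN of the second date = 2444340.
|2444340 − 2452455| = 8115.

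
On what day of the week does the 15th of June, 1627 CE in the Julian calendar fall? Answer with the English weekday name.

Friday

This is JDN 2315485 (25 June 1627 Gregorian).
2315485 ≡ 4 (mod 7); counting from Monday = 0 gives Friday.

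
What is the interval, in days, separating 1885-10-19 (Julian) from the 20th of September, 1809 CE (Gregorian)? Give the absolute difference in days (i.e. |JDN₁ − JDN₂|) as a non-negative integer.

27800

JDN of the first date = 2409846.
JDN of the second date = 2382046.
|2382046 − 2409846| = 27800.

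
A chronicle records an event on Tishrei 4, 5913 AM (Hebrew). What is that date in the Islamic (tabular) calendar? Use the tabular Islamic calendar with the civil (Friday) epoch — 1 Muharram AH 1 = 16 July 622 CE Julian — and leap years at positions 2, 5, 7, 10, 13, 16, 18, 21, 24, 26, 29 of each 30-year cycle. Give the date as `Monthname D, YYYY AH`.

Julian Day Number of the source date = 2507338.
Converting JDN 2507338 to the tabular Islamic calendar gives 4 Rabi' al-Awwal 1578 AH.

Rabi' al-Awwal 4, 1578 AH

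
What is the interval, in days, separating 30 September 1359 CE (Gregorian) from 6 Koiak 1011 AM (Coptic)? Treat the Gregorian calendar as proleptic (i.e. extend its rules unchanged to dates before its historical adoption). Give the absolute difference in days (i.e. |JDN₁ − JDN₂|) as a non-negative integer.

23670

First date → JDN 2217697; second date → JDN 2194027.
The interval is |2217697 − 2194027| = 23670 days.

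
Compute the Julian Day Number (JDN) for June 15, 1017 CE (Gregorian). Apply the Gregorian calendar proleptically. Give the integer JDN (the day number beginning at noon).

JDN 2400001 is 17 November 1858 CE (Gregorian), MJD 0; the target day is −307324 days from there, so JDN = 2092677.

2092677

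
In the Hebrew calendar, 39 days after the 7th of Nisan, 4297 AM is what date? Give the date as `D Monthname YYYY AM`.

The starting date is JDN 1917290; 1917290 + 39 = 1917329.
JDN 1917329 corresponds to 16 Iyar 4297 AM.

16 Iyar 4297 AM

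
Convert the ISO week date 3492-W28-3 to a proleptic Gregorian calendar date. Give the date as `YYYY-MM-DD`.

ISO week 1 of 3492 is the week containing the first Thursday of 3492.
Week 28, day 3 (Wednesday) lands on 3492-07-13.

3492-07-13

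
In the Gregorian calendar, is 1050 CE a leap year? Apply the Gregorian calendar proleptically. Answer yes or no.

no

1050 is not divisible by 4, so it is a common year.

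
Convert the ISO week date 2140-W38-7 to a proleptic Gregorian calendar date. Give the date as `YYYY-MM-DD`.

2140-09-25

ISO week 1 of 2140 is the week containing the first Thursday of 2140.
Week 38, day 7 (Sunday) lands on 2140-09-25.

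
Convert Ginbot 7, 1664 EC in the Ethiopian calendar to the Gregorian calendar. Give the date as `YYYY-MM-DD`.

Julian Day Number of the source date = 2331878.
Converting JDN 2331878 to the Gregorian calendar gives 12 May 1672 CE.

1672-05-12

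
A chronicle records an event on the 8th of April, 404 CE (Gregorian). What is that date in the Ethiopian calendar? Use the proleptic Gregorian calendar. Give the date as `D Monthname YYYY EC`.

12 Miyazya 396 EC

Julian Day Number of the source date = 1868716.
Converting JDN 1868716 to the Ethiopian calendar gives 12 Miyazya 396 EC.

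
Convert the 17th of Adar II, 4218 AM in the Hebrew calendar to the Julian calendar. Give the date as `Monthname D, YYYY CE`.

March 19, 458 CE

The source date corresponds to 20 March 458 in the proleptic Gregorian calendar (JDN 1888420).
That day falls on 19 March 458 CE in the Julian calendar.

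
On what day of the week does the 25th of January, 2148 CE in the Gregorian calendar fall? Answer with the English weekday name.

2505625 ≡ 3 (mod 7); counting from Monday = 0 gives Thursday.

Thursday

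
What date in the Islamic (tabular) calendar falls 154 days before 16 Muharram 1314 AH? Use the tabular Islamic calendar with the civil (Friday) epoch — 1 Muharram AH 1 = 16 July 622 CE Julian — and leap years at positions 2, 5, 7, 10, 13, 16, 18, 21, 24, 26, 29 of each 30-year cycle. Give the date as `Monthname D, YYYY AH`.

Sha'ban 9, 1313 AH

JDN of 16 Muharram 1314 AH = 2413738.
2413738 − 154 = 2413584.
JDN 2413584 in the tabular Islamic calendar is Sha'ban 9, 1313 AH.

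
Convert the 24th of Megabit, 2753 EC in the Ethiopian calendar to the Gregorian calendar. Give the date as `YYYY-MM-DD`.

2761-04-08

Both dates share Julian Day Number 2729592; in the Gregorian calendar that is 8 April 2761 CE.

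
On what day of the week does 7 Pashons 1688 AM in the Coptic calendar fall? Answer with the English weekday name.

Equivalently 15 May 1972 Gregorian, JDN 2441453.
JDN 2441453 mod 7 = 0, and JDN 0 was a Monday, so this is a Monday.

Monday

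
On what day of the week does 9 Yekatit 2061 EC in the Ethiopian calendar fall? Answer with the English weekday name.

Saturday

This is JDN 2476794 (16 February 2069 Gregorian).
Since JDN mod 7 = 5 (0 = Monday), the day is Saturday.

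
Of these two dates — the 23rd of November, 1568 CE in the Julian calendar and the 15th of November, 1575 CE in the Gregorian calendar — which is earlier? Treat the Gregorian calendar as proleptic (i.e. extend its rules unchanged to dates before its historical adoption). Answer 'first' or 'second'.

first

First date → JDN 2294097; second date → JDN 2296635.
JDN 2294097 < JDN 2296635, so the first date is earlier.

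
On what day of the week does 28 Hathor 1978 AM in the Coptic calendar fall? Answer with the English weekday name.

This is JDN 2547216 (9 December 2261 Gregorian).
2547216 ≡ 0 (mod 7); counting from Monday = 0 gives Monday.

Monday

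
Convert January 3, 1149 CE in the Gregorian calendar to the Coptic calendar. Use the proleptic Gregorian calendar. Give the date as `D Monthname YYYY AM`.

1 Tobi 865 AM

Julian Day Number of the source date = 2140726.
Converting JDN 2140726 to the Coptic calendar gives 1 Tobi 865 AM.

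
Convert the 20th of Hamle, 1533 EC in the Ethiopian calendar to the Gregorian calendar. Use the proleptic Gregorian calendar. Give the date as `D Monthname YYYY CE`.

24 July 1541 CE

Both dates share Julian Day Number 2284103; in the Gregorian calendar that is 24 July 1541 CE.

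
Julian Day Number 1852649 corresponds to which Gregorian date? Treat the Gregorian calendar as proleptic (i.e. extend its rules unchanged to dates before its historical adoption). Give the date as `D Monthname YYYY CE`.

JDN 2451545 is 1 Jan 2000; 1852649 is −598896 days from there.

12 April 360 CE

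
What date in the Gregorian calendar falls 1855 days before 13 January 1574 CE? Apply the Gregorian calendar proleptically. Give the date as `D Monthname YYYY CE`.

15 December 1568 CE

JDN of 13 January 1574 CE = 2295964.
2295964 − 1855 = 2294109.
JDN 2294109 in the Gregorian calendar is 15 December 1568 CE.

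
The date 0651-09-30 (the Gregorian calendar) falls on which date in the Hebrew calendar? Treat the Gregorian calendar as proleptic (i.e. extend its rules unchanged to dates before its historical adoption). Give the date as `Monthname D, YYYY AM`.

Tishrei 6, 4412 AM

Julian Day Number of the source date = 1959105.
Converting JDN 1959105 to the Hebrew calendar gives 6 Tishrei 4412 AM.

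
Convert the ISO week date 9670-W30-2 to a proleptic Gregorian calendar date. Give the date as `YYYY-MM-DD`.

ISO week 1 of 9670 is the week containing the first Thursday of 9670.
Week 30, day 2 (Tuesday) lands on 9670-07-22.

9670-07-22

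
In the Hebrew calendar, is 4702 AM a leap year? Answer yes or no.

no

Hebrew year 4702 is year 9 of its 19-year Metonic cycle; leap years are at positions 3, 6, 8, 11, 14, 17, 19, so it is a common year (12 months).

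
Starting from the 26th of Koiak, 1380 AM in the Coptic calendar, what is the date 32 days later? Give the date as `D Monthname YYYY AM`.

28 Tobi 1380 AM

Counting 32 days forward from JDN 2328825 reaches JDN 2328857, which is 28 Tobi 1380 AM.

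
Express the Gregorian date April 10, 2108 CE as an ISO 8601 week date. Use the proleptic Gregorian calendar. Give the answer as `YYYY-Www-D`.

2108-W15-2

The weekday is Tuesday (ISO weekday 2).
That Tuesday belongs to ISO week 15 of ISO year 2108.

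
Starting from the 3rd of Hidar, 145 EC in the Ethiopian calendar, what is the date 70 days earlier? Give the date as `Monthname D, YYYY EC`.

Nehase 28, 144 EC

Counting 70 days back from JDN 1776879 reaches JDN 1776809, which is Nehase 28, 144 EC.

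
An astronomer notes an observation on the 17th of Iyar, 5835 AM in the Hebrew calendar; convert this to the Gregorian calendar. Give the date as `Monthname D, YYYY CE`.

May 2, 2075 CE

Julian Day Number of the source date = 2479060.
Converting JDN 2479060 to the Gregorian calendar gives 2 May 2075 CE.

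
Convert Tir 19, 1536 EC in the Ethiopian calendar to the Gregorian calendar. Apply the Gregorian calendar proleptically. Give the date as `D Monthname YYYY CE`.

Both dates share Julian Day Number 2285018; in the Gregorian calendar that is 25 January 1544 CE.

25 January 1544 CE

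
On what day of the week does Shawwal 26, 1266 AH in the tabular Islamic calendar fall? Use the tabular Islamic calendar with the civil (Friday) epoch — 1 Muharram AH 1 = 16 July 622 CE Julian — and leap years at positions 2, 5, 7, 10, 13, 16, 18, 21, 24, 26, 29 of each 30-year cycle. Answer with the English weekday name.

Equivalently 4 September 1850 Gregorian, JDN 2397005.
JDN 2397005 mod 7 = 2, and JDN 0 was a Monday, so this is a Wednesday.

Wednesday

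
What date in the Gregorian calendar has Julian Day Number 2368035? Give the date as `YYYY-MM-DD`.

1771-05-11

Counting from JDN 2299161 = 15 Oct 1582 gives an offset of 68874 days.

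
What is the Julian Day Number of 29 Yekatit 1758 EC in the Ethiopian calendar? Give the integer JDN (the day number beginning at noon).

Equivalently 6 March 1766 (Gregorian).
JDN 2299161 is 15 October 1582 CE (Gregorian); the target day is +66982 days from there, so JDN = 2366143.

2366143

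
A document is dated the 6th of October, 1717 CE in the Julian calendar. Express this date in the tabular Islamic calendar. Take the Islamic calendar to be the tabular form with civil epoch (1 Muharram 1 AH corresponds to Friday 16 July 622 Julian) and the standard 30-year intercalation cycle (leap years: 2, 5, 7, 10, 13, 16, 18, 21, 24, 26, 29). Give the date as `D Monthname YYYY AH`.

The source date corresponds to 17 October 1717 in the Gregorian calendar (JDN 2348471).
That day falls on 11 Dhu al-Qa'dah 1129 AH in the tabular Islamic calendar.

11 Dhu al-Qa'dah 1129 AH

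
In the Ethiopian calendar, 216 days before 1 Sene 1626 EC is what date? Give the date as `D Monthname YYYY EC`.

25 Tikimt 1626 EC

JDN of 1 Sene 1626 EC = 2318022.
2318022 − 216 = 2317806.
JDN 2317806 in the Ethiopian calendar is 25 Tikimt 1626 EC.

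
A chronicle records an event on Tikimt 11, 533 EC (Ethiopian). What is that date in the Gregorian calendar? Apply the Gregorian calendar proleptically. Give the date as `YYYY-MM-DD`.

0540-10-10

Julian Day Number of the source date = 1918574.
Converting JDN 1918574 to the Gregorian calendar gives 10 October 540 CE.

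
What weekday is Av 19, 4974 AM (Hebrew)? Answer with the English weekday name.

Sunday

Equivalently 3 August 1214 Gregorian, JDN 2164679.
Since JDN mod 7 = 6 (0 = Monday), the day is Sunday.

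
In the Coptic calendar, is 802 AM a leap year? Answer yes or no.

802 mod 4 = 2; in the Coptic calendar a year is leap when year mod 4 = 3, so it is a common year.

no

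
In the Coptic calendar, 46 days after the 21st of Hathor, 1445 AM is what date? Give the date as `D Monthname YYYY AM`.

The starting date is JDN 2352531; 2352531 + 46 = 2352577.
JDN 2352577 corresponds to 7 Tobi 1445 AM.

7 Tobi 1445 AM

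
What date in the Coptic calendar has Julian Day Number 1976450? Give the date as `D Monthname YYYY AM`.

The proleptic Gregorian equivalent of JDN 1976450 is 27 March 699.
In the Coptic calendar that day is 28 Paremhat 415 AM.

28 Paremhat 415 AM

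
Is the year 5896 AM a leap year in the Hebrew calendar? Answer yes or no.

yes

Hebrew year 5896 is year 6 of its 19-year Metonic cycle; leap years are at positions 3, 6, 8, 11, 14, 17, 19, so it is a leap year (13 months).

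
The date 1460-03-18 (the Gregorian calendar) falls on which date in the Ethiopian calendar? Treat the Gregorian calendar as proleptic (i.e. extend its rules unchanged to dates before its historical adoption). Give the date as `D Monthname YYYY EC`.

Both dates share Julian Day Number 2254391; in the Ethiopian calendar that is 13 Megabit 1452 EC.

13 Megabit 1452 EC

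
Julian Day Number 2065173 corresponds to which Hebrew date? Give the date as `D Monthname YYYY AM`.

JDN 2065173 is 24 February 942 in the proleptic Gregorian calendar.
In the Hebrew calendar that day is 29 Shevat 4702 AM.

29 Shevat 4702 AM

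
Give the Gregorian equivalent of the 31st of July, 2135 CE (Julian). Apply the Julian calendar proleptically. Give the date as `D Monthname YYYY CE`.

14 August 2135 CE

At this point the Julian calendar is 14 days behind the Gregorian.
31 July 2135 Julian + 14 days → 14 August 2135 Gregorian.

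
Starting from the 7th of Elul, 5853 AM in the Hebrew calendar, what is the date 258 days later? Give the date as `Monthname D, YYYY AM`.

Iyar 28, 5854 AM

JDN of the 7th of Elul, 5853 AM = 2485754.
2485754 + 258 = 2486012.
JDN 2486012 in the Hebrew calendar is Iyar 28, 5854 AM.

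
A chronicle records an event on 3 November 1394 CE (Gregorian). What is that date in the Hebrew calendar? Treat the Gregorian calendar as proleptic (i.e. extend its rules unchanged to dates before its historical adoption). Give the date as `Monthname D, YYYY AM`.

Julian Day Number of the source date = 2230515.
Converting JDN 2230515 to the Hebrew calendar gives 1 Kislev 5155 AM.

Kislev 1, 5155 AM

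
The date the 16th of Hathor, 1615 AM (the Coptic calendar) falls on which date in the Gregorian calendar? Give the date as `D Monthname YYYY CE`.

Both dates share Julian Day Number 2414618; in the Gregorian calendar that is 24 November 1898 CE.

24 November 1898 CE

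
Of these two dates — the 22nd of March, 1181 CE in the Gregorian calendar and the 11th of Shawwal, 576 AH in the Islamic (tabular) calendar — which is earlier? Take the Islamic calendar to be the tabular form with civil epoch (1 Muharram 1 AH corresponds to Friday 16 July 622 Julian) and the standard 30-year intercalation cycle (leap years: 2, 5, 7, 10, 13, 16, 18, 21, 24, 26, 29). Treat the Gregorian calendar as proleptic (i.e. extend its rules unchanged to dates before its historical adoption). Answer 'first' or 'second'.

The two dates have Julian Day Numbers 2152492 and 2152477 respectively.
Since 2152477 < 2152492, the second date comes first.

second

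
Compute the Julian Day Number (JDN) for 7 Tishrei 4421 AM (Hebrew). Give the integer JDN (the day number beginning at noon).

1962382

Equivalently 19 September 660 (proleptic Gregorian).
JDN 2400001 is 17 November 1858 CE (Gregorian), MJD 0; the target day is −437619 days from there, so JDN = 1962382.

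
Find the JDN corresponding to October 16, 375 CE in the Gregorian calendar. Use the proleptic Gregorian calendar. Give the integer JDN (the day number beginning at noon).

1858314

JDN 2400001 is 17 November 1858 CE (Gregorian), MJD 0; the target day is −541687 days from there, so JDN = 1858314.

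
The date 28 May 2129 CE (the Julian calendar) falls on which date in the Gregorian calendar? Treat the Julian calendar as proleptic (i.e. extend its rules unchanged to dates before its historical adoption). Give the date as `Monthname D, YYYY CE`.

June 11, 2129 CE

For dates in this range the Gregorian date is 14 days ahead of the Julian.
28 May 2129 Julian + 14 days → 11 June 2129 Gregorian.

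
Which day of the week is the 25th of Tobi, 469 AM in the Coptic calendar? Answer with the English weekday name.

Equivalently 24 January 753 Gregorian, JDN 1996111.
1996111 ≡ 5 (mod 7); counting from Monday = 0 gives Saturday.

Saturday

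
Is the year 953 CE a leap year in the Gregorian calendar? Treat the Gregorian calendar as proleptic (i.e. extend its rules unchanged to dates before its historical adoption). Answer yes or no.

953 is not divisible by 4, so it is a common year.

no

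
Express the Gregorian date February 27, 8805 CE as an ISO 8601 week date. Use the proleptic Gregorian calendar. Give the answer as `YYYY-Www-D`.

The weekday is Sunday (ISO weekday 7).
That Sunday belongs to ISO week 8 of ISO year 8805.

8805-W08-7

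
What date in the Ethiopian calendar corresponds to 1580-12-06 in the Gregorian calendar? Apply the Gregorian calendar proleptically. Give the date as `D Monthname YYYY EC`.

30 Hidar 1573 EC

Both dates share Julian Day Number 2298483; in the Ethiopian calendar that is 30 Hidar 1573 EC.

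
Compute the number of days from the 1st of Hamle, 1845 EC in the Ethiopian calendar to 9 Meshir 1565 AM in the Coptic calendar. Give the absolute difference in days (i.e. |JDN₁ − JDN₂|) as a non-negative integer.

1603

JDN of the first date = 2398042.
JDN of the second date = 2396439.
|2396439 − 2398042| = 1603.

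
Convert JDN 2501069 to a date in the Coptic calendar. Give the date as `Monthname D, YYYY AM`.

JDN 2501069 is 5 August 2135 in the Gregorian calendar.
In the Coptic calendar that day is Epip 28, 1851 AM.

Epip 28, 1851 AM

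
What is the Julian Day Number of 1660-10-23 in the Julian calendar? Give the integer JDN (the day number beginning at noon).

In the Gregorian calendar the same day is 2 November 1660.
JDN 2451545 is 1 January 2000 CE (Gregorian); the target day is −123876 days from there, so JDN = 2327669.

2327669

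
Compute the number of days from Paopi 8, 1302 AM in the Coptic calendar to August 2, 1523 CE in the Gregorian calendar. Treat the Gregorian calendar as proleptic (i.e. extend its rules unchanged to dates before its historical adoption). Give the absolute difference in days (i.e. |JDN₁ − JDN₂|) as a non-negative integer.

22720

JDN of the first date = 2300257.
JDN of the second date = 2277537.
|2277537 − 2300257| = 22720.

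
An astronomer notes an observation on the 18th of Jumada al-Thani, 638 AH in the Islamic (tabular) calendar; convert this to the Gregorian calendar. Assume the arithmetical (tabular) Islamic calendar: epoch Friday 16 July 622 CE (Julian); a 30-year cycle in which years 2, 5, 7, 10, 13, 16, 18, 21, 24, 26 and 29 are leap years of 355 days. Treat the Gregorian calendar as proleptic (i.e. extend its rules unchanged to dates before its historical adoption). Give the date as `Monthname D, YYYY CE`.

January 11, 1241 CE

Both dates share Julian Day Number 2174337; in the Gregorian calendar that is 11 January 1241 CE.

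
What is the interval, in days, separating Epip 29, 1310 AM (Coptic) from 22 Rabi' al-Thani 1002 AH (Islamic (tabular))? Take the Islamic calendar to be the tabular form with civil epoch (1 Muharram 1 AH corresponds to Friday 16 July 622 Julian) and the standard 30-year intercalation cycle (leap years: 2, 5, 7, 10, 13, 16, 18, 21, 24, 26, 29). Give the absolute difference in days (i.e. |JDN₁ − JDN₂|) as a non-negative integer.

199

JDN of the first date = 2303470.
JDN of the second date = 2303271.
|2303271 − 2303470| = 199.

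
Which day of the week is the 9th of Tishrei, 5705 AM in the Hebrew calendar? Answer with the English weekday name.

In the Gregorian calendar this is 26 September 1944 (JDN 2431360).
JDN 2431360 mod 7 = 1, and JDN 0 was a Monday, so this is a Tuesday.

Tuesday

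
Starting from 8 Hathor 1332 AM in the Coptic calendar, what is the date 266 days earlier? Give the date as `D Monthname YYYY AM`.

18 Meshir 1331 AM

The starting date is JDN 2311245; 2311245 − 266 = 2310979.
JDN 2310979 corresponds to 18 Meshir 1331 AM.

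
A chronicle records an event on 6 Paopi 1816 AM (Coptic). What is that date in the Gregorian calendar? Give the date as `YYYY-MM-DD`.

Both dates share Julian Day Number 2487994; in the Gregorian calendar that is 17 October 2099 CE.

2099-10-17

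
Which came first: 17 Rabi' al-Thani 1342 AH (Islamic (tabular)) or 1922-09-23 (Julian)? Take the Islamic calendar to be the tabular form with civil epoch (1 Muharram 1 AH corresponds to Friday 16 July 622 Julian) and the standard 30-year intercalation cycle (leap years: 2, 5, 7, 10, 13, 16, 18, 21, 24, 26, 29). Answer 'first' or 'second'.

second

Converting both to JDN: 2423751 vs 2423334; the smaller is the second.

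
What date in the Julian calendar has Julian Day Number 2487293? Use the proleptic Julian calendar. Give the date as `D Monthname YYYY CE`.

2 November 2097 CE

The Gregorian equivalent of JDN 2487293 is 15 November 2097.
In the Julian calendar that day is 2 November 2097 CE.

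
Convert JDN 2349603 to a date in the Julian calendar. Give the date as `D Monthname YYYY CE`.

11 November 1720 CE

JDN 2349603 is 22 November 1720 in the Gregorian calendar.
In the Julian calendar that day is 11 November 1720 CE.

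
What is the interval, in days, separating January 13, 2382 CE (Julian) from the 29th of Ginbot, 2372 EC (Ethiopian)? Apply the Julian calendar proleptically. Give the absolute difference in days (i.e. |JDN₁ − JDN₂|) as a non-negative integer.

599

JDN of the first date = 2591096.
JDN of the second date = 2590497.
|2590497 − 2591096| = 599.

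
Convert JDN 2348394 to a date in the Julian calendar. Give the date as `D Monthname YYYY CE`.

JDN 2348394 is 1 August 1717 in the Gregorian calendar.
In the Julian calendar that day is 21 July 1717 CE.

21 July 1717 CE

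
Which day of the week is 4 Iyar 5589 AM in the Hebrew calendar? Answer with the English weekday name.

In the Gregorian calendar this is 7 May 1829 (JDN 2389215).
Since JDN mod 7 = 3 (0 = Monday), the day is Thursday.

Thursday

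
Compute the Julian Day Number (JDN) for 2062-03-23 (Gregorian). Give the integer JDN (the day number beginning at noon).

JDN 2451545 is 1 January 2000 CE (Gregorian); the target day is +22727 days from there, so JDN = 2474272.

2474272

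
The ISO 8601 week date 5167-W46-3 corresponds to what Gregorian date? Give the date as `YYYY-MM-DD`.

ISO week 1 of 5167 is the week containing the first Thursday of 5167.
Week 46, day 3 (Wednesday) lands on 5167-11-15.

5167-11-15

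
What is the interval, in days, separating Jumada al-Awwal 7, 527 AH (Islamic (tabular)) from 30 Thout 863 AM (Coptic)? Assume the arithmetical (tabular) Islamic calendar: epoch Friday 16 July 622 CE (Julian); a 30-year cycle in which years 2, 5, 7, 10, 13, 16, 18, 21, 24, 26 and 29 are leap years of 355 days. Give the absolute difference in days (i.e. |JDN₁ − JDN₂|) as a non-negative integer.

4943

JDN of the first date = 2134961.
JDN of the second date = 2139904.
|2139904 − 2134961| = 4943.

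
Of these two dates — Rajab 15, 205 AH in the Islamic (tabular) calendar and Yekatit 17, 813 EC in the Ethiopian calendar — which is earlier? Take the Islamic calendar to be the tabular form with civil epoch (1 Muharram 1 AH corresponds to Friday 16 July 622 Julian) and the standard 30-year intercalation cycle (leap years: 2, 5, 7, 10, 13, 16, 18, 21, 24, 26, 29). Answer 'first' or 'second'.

First date → JDN 2020922; second date → JDN 2020970.
JDN 2020922 < JDN 2020970, so the first date is earlier.

first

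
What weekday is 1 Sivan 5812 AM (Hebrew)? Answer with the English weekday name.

Wednesday

In the Gregorian calendar this is 29 May 2052 (JDN 2470687).
Since JDN mod 7 = 2 (0 = Monday), the day is Wednesday.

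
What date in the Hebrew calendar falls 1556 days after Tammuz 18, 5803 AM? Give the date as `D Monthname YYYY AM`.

9 Cheshvan 5808 AM

The starting date is JDN 2467457; 2467457 + 1556 = 2469013.
JDN 2469013 corresponds to 9 Cheshvan 5808 AM.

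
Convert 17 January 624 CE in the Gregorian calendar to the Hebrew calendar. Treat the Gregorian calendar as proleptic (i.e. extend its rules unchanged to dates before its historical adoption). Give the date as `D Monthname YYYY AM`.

Julian Day Number of the source date = 1948987.
Converting JDN 1948987 to the Hebrew calendar gives 17 Shevat 4384 AM.

17 Shevat 4384 AM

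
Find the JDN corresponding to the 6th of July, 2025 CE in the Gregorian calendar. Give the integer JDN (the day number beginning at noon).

JDN 2451545 is 1 January 2000 CE (Gregorian); the target day is +9318 days from there, so JDN = 2460863.

2460863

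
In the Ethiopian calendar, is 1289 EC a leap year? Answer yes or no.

no

1289 mod 4 = 1; in the Ethiopian calendar a year is leap when year mod 4 = 3, so it is a common year.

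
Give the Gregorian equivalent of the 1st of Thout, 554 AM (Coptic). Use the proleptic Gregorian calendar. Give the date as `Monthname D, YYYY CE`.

Julian Day Number of the source date = 2027013.
Converting JDN 2027013 to the Gregorian calendar gives 2 September 837 CE.

September 2, 837 CE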